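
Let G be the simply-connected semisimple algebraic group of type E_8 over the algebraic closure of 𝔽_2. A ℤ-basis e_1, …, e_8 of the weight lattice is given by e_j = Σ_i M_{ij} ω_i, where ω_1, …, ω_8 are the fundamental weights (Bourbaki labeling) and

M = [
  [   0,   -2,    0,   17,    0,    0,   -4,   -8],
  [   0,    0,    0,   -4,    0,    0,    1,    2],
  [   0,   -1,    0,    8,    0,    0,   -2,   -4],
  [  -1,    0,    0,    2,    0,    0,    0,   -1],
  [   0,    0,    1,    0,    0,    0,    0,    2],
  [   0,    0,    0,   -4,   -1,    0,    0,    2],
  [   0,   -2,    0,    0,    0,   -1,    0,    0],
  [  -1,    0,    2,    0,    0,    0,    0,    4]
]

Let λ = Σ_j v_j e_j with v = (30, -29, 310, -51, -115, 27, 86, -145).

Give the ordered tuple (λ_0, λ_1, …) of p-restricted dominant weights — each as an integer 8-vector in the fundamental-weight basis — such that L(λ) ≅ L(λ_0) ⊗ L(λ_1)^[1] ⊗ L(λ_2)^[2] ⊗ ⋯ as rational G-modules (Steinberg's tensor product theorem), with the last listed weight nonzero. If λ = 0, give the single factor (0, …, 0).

Compute c_i = Σ_j M_{ij} v_j with v = (30, -29, 310, -51, -115, 27, 86, -145):
  c_1 = 0*30 + -2*-29 + 0*310 + 17*-51 + 0*-115 + 0*27 + -4*86 + -8*-145 = 7
  c_2 = 0*30 + 0*-29 + 0*310 + -4*-51 + 0*-115 + 0*27 + 1*86 + 2*-145 = 0
  c_3 = 0*30 + -1*-29 + 0*310 + 8*-51 + 0*-115 + 0*27 + -2*86 + -4*-145 = 29
  c_4 = -1*30 + 0*-29 + 0*310 + 2*-51 + 0*-115 + 0*27 + 0*86 + -1*-145 = 13
  c_5 = 0*30 + 0*-29 + 1*310 + 0*-51 + 0*-115 + 0*27 + 0*86 + 2*-145 = 20
  c_6 = 0*30 + 0*-29 + 0*310 + -4*-51 + -1*-115 + 0*27 + 0*86 + 2*-145 = 29
  c_7 = 0*30 + -2*-29 + 0*310 + 0*-51 + 0*-115 + -1*27 + 0*86 + 0*-145 = 31
  c_8 = -1*30 + 0*-29 + 2*310 + 0*-51 + 0*-115 + 0*27 + 0*86 + 4*-145 = 10
Expand coordinatewise in base 2:
  c_1 = 7 = 1·2^0 + 1·2^1 + 1·2^2
  c_2 = 0
  c_3 = 29 = 1·2^0 + 0·2^1 + 1·2^2 + 1·2^3 + 1·2^4
  c_4 = 13 = 1·2^0 + 0·2^1 + 1·2^2 + 1·2^3
  c_5 = 20 = 0·2^0 + 0·2^1 + 1·2^2 + 0·2^3 + 1·2^4
  c_6 = 29 = 1·2^0 + 0·2^1 + 1·2^2 + 1·2^3 + 1·2^4
  c_7 = 31 = 1·2^0 + 1·2^1 + 1·2^2 + 1·2^3 + 1·2^4
  c_8 = 10 = 0·2^0 + 1·2^1 + 0·2^2 + 1·2^3
p-restricted factor λ_0 = (1, 0, 1, 1, 0, 1, 1, 0)
p-restricted factor λ_1 = (1, 0, 0, 0, 0, 0, 1, 1)
p-restricted factor λ_2 = (1, 0, 1, 1, 1, 1, 1, 0)
p-restricted factor λ_3 = (0, 0, 1, 1, 0, 1, 1, 1)
p-restricted factor λ_4 = (0, 0, 1, 0, 1, 1, 1, 0)

((1, 0, 1, 1, 0, 1, 1, 0), (1, 0, 0, 0, 0, 0, 1, 1), (1, 0, 1, 1, 1, 1, 1, 0), (0, 0, 1, 1, 0, 1, 1, 1), (0, 0, 1, 0, 1, 1, 1, 0))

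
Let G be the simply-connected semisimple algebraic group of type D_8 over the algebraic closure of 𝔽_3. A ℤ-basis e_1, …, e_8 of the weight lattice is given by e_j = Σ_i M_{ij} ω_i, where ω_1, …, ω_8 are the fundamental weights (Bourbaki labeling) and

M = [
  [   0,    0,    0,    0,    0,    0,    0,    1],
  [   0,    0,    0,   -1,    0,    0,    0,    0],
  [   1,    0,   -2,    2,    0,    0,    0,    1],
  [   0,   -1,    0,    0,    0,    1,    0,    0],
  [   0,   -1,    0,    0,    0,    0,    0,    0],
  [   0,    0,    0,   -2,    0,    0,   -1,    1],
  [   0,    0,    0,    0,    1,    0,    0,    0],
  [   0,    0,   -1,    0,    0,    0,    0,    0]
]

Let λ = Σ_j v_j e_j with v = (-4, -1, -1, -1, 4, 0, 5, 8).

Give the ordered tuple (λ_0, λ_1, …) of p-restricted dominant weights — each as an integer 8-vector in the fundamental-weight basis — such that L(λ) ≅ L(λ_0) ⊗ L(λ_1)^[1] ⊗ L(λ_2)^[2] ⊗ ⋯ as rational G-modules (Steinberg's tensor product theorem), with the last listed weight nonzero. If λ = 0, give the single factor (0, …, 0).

Compute c_i = Σ_j M_{ij} v_j with v = (-4, -1, -1, -1, 4, 0, 5, 8):
  c_1 = 0*-4 + 0*-1 + 0*-1 + 0*-1 + 0*4 + 0*0 + 0*5 + 1*8 = 8
  c_2 = 0*-4 + 0*-1 + 0*-1 + -1*-1 + 0*4 + 0*0 + 0*5 + 0*8 = 1
  c_3 = 1*-4 + 0*-1 + -2*-1 + 2*-1 + 0*4 + 0*0 + 0*5 + 1*8 = 4
  c_4 = 0*-4 + -1*-1 + 0*-1 + 0*-1 + 0*4 + 1*0 + 0*5 + 0*8 = 1
  c_5 = 0*-4 + -1*-1 + 0*-1 + 0*-1 + 0*4 + 0*0 + 0*5 + 0*8 = 1
  c_6 = 0*-4 + 0*-1 + 0*-1 + -2*-1 + 0*4 + 0*0 + -1*5 + 1*8 = 5
  c_7 = 0*-4 + 0*-1 + 0*-1 + 0*-1 + 1*4 + 0*0 + 0*5 + 0*8 = 4
  c_8 = 0*-4 + 0*-1 + -1*-1 + 0*-1 + 0*4 + 0*0 + 0*5 + 0*8 = 1
Base-3 expansion of each c_i:
  c_1 = 8 = 2·3^0 + 2·3^1
  c_2 = 1 = 1·3^0
  c_3 = 4 = 1·3^0 + 1·3^1
  c_4 = 1 = 1·3^0
  c_5 = 1 = 1·3^0
  c_6 = 5 = 2·3^0 + 1·3^1
  c_7 = 4 = 1·3^0 + 1·3^1
  c_8 = 1 = 1·3^0
p-restricted factor λ_0 = (2, 1, 1, 1, 1, 2, 1, 1)
p-restricted factor λ_1 = (2, 0, 1, 0, 0, 1, 1, 0)

((2, 1, 1, 1, 1, 2, 1, 1), (2, 0, 1, 0, 0, 1, 1, 0))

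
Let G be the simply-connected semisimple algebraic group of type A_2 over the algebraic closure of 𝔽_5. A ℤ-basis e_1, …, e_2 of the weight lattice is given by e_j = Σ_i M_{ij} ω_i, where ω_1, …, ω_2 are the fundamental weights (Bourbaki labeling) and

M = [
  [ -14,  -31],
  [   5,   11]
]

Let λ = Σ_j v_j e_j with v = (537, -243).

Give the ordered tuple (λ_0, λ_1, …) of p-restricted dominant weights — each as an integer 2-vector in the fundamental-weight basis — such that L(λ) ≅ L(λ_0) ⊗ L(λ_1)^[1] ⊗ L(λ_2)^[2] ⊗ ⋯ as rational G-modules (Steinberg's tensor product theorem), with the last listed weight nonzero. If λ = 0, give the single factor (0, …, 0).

((0, 2), (3, 2))

Compute c_i = Σ_j M_{ij} v_j with v = (537, -243):
  c_1 = (-14)·(537) + (-31)·(-243) = 15
  c_2 = 5·537 + (11)·(-243) = 12
Base-5 expansion of each c_i:
  c_1 = 15 = 0·5^0 + 3·5^1
  c_2 = 12 = 2·5^0 + 2·5^1
λ_0 = (0, 2)
λ_1 = (3, 2)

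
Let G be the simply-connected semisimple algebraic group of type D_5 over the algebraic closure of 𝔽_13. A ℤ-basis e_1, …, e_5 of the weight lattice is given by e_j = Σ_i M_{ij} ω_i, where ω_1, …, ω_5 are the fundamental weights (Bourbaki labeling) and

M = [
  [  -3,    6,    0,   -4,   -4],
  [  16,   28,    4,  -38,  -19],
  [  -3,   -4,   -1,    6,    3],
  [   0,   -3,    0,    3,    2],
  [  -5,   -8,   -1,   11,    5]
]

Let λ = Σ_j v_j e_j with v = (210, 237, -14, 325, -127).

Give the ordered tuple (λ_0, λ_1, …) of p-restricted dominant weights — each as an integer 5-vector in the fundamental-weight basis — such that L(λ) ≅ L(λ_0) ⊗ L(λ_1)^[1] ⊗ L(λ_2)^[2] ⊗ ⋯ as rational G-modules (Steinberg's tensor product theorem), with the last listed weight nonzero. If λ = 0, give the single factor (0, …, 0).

((0, 3, 5, 10, 8),)

In the fundamental-weight basis, λ has coordinates c = M·v (v = (210, 237, -14, 325, -127)):
  c_1 = (-3)·(210) + 6·237 + (0)·(-14) + (-4)·(325) + (-4)·(-127) = 0
  c_2 = 16·210 + 28·237 + (4)·(-14) + (-38)·(325) + (-19)·(-127) = 3
  c_3 = (-3)·(210) + (-4)·(237) + (-1)·(-14) + 6·325 + (3)·(-127) = 5
  c_4 = 0·210 + (-3)·(237) + (0)·(-14) + 3·325 + (2)·(-127) = 10
  c_5 = (-5)·(210) + (-8)·(237) + (-1)·(-14) + 11·325 + (5)·(-127) = 8
Expand coordinatewise in base 13:
  c_1 = 0
  c_2 = 3 = 3·13^0
  c_3 = 5 = 5·13^0
  c_4 = 10 = 10·13^0
  c_5 = 8 = 8·13^0
Factor λ_0 = (0, 3, 5, 10, 8)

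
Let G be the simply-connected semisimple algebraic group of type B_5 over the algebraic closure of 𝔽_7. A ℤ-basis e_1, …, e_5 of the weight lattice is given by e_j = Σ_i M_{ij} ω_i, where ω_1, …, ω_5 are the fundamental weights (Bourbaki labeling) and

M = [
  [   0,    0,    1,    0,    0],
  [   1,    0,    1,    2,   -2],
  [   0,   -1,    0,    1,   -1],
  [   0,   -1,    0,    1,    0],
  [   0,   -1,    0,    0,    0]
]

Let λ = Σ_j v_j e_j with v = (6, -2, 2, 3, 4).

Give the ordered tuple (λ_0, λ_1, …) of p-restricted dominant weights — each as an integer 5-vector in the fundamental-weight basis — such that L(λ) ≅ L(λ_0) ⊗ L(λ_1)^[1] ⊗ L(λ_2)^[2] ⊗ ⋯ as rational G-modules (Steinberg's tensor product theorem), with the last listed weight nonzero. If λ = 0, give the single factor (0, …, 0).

ω-coordinates c = M·v, v = (6, -2, 2, 3, 4):
  c_1 = 0*6 + 0*-2 + 1*2 + 0*3 + 0*4 = 2
  c_2 = 1*6 + 0*-2 + 1*2 + 2*3 + -2*4 = 6
  c_3 = 0*6 + -1*-2 + 0*2 + 1*3 + -1*4 = 1
  c_4 = 0*6 + -1*-2 + 0*2 + 1*3 + 0*4 = 5
  c_5 = 0*6 + -1*-2 + 0*2 + 0*3 + 0*4 = 2
Expand coordinatewise in base 7:
  c_1 = 2 = 2·7^0
  c_2 = 6 = 6·7^0
  c_3 = 1 = 1·7^0
  c_4 = 5 = 5·7^0
  c_5 = 2 = 2·7^0
λ_0 = (2, 6, 1, 5, 2)

((2, 6, 1, 5, 2),)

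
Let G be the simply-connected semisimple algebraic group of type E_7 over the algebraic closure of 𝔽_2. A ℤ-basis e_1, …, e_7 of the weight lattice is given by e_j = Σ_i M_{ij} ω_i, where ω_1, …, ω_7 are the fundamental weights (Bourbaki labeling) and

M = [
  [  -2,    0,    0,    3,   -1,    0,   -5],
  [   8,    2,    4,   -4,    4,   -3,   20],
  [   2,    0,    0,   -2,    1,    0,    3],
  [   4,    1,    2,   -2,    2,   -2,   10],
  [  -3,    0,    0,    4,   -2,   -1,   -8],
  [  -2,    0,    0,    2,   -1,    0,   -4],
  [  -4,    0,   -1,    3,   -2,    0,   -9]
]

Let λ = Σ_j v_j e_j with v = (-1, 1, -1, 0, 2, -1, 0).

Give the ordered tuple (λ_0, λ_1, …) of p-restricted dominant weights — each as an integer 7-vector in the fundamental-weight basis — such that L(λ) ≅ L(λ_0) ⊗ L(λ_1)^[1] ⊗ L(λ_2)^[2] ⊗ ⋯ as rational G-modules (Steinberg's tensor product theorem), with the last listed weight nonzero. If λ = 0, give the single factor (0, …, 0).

((0, 1, 0, 1, 0, 0, 1),)

Compute c_i = Σ_j M_{ij} v_j with v = (-1, 1, -1, 0, 2, -1, 0):
  c_1 = -2*-1 + 0*1 + 0*-1 + 3*0 + -1*2 + 0*-1 + -5*0 = 0
  c_2 = 8*-1 + 2*1 + 4*-1 + -4*0 + 4*2 + -3*-1 + 20*0 = 1
  c_3 = 2*-1 + 0*1 + 0*-1 + -2*0 + 1*2 + 0*-1 + 3*0 = 0
  c_4 = 4*-1 + 1*1 + 2*-1 + -2*0 + 2*2 + -2*-1 + 10*0 = 1
  c_5 = -3*-1 + 0*1 + 0*-1 + 4*0 + -2*2 + -1*-1 + -8*0 = 0
  c_6 = -2*-1 + 0*1 + 0*-1 + 2*0 + -1*2 + 0*-1 + -4*0 = 0
  c_7 = -4*-1 + 0*1 + -1*-1 + 3*0 + -2*2 + 0*-1 + -9*0 = 1
Expand coordinatewise in base 2:
  c_1 = 0
  c_2 = 1 = 1·2^0
  c_3 = 0
  c_4 = 1 = 1·2^0
  c_5 = 0
  c_6 = 0
  c_7 = 1 = 1·2^0
λ_0 = (0, 1, 0, 1, 0, 0, 1)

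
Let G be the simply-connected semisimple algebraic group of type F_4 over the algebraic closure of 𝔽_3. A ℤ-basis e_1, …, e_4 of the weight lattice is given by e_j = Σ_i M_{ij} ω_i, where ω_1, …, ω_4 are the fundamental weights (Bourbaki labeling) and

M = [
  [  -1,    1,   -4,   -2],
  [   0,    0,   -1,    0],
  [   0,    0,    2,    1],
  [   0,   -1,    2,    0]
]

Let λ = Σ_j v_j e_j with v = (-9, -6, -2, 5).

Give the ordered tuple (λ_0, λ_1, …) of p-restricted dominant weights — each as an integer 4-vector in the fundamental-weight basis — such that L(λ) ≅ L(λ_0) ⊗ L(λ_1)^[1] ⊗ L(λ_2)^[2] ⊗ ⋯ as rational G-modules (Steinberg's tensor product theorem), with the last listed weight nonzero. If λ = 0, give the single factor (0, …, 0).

((1, 2, 1, 2),)

Converting to the ω-basis (c_i = row i of M dotted with v = (-9, -6, -2, 5)):
  c_1 = (-1)·(-9) + (1)·(-6) + (-4)·(-2) + (-2)·(5) = 1
  c_2 = (0)·(-9) + (0)·(-6) + (-1)·(-2) + (0)·(5) = 2
  c_3 = (0)·(-9) + (0)·(-6) + (2)·(-2) + (1)·(5) = 1
  c_4 = (0)·(-9) + (-1)·(-6) + (2)·(-2) + (0)·(5) = 2
Expand coordinatewise in base 3:
  c_1 = 1 = 1·3^0
  c_2 = 2 = 2·3^0
  c_3 = 1 = 1·3^0
  c_4 = 2 = 2·3^0
λ_0 = (1, 2, 1, 2)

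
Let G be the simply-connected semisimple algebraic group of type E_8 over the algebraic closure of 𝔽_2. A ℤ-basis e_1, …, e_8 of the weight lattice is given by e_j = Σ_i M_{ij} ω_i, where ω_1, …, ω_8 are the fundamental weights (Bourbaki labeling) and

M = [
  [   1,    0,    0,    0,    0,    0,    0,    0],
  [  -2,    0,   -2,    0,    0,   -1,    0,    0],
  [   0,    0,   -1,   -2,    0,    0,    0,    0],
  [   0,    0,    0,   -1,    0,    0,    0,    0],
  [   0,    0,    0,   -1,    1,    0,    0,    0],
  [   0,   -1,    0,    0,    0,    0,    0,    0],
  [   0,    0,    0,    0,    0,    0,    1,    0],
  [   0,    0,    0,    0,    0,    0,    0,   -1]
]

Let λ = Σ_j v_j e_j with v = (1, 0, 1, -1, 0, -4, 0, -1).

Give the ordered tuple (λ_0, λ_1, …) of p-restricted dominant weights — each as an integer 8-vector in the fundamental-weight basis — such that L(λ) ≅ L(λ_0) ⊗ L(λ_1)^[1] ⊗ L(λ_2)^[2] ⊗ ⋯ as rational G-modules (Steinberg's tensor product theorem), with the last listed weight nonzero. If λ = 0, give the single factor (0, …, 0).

((1, 0, 1, 1, 1, 0, 0, 1),)

Compute c_i = Σ_j M_{ij} v_j with v = (1, 0, 1, -1, 0, -4, 0, -1):
  c_1 = 1·1 + 0·0 + 0·1 + (0)·(-1) + 0·0 + (0)·(-4) + 0·0 + (0)·(-1) = 1
  c_2 = (-2)·(1) + 0·0 + (-2)·(1) + (0)·(-1) + 0·0 + (-1)·(-4) + 0·0 + (0)·(-1) = 0
  c_3 = 0·1 + 0·0 + (-1)·(1) + (-2)·(-1) + 0·0 + (0)·(-4) + 0·0 + (0)·(-1) = 1
  c_4 = 0·1 + 0·0 + 0·1 + (-1)·(-1) + 0·0 + (0)·(-4) + 0·0 + (0)·(-1) = 1
  c_5 = 0·1 + 0·0 + 0·1 + (-1)·(-1) + 1·0 + (0)·(-4) + 0·0 + (0)·(-1) = 1
  c_6 = 0·1 + (-1)·(0) + 0·1 + (0)·(-1) + 0·0 + (0)·(-4) + 0·0 + (0)·(-1) = 0
  c_7 = 0·1 + 0·0 + 0·1 + (0)·(-1) + 0·0 + (0)·(-4) + 1·0 + (0)·(-1) = 0
  c_8 = 0·1 + 0·0 + 0·1 + (0)·(-1) + 0·0 + (0)·(-4) + 0·0 + (-1)·(-1) = 1
Writing each c_i in base p = 2:
  c_1 = 1 = 1·2^0
  c_2 = 0
  c_3 = 1 = 1·2^0
  c_4 = 1 = 1·2^0
  c_5 = 1 = 1·2^0
  c_6 = 0
  c_7 = 0
  c_8 = 1 = 1·2^0
λ_0 = (1, 0, 1, 1, 1, 0, 0, 1)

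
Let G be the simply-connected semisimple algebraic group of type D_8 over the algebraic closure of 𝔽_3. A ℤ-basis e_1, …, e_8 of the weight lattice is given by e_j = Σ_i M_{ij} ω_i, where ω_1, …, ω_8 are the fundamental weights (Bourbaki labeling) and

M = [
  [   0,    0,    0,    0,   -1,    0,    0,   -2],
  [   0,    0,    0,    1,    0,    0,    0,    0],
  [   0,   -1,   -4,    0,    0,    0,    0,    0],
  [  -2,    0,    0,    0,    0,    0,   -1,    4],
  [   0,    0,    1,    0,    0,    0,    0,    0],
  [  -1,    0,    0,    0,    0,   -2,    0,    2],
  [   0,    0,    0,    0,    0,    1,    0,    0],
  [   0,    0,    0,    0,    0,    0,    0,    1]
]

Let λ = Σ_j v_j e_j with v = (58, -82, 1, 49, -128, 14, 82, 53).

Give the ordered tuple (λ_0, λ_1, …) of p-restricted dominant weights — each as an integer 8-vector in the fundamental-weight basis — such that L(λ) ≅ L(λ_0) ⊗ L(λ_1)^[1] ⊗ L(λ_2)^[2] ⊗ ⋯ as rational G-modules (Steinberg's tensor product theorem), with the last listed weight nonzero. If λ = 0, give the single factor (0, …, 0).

ω-coordinates c = M·v, v = (58, -82, 1, 49, -128, 14, 82, 53):
  c_1 = (0)·(58) + (0)·(-82) + (0)·(1) + (0)·(49) + (-1)·(-128) + (0)·(14) + (0)·(82) + (-2)·(53) = 22
  c_2 = (0)·(58) + (0)·(-82) + (0)·(1) + (1)·(49) + (0)·(-128) + (0)·(14) + (0)·(82) + (0)·(53) = 49
  c_3 = (0)·(58) + (-1)·(-82) + (-4)·(1) + (0)·(49) + (0)·(-128) + (0)·(14) + (0)·(82) + (0)·(53) = 78
  c_4 = (-2)·(58) + (0)·(-82) + (0)·(1) + (0)·(49) + (0)·(-128) + (0)·(14) + (-1)·(82) + (4)·(53) = 14
  c_5 = (0)·(58) + (0)·(-82) + (1)·(1) + (0)·(49) + (0)·(-128) + (0)·(14) + (0)·(82) + (0)·(53) = 1
  c_6 = (-1)·(58) + (0)·(-82) + (0)·(1) + (0)·(49) + (0)·(-128) + (-2)·(14) + (0)·(82) + (2)·(53) = 20
  c_7 = (0)·(58) + (0)·(-82) + (0)·(1) + (0)·(49) + (0)·(-128) + (1)·(14) + (0)·(82) + (0)·(53) = 14
  c_8 = (0)·(58) + (0)·(-82) + (0)·(1) + (0)·(49) + (0)·(-128) + (0)·(14) + (0)·(82) + (1)·(53) = 53
Expand coordinatewise in base 3:
  c_1 = 22 = 1·3^0 + 1·3^1 + 2·3^2
  c_2 = 49 = 1·3^0 + 1·3^1 + 2·3^2 + 1·3^3
  c_3 = 78 = 0·3^0 + 2·3^1 + 2·3^2 + 2·3^3
  c_4 = 14 = 2·3^0 + 1·3^1 + 1·3^2
  c_5 = 1 = 1·3^0
  c_6 = 20 = 2·3^0 + 0·3^1 + 2·3^2
  c_7 = 14 = 2·3^0 + 1·3^1 + 1·3^2
  c_8 = 53 = 2·3^0 + 2·3^1 + 2·3^2 + 1·3^3
Factor λ_0 = (1, 1, 0, 2, 1, 2, 2, 2)
Factor λ_1 = (1, 1, 2, 1, 0, 0, 1, 2)
Factor λ_2 = (2, 2, 2, 1, 0, 2, 1, 2)
Factor λ_3 = (0, 1, 2, 0, 0, 0, 0, 1)

((1, 1, 0, 2, 1, 2, 2, 2), (1, 1, 2, 1, 0, 0, 1, 2), (2, 2, 2, 1, 0, 2, 1, 2), (0, 1, 2, 0, 0, 0, 0, 1))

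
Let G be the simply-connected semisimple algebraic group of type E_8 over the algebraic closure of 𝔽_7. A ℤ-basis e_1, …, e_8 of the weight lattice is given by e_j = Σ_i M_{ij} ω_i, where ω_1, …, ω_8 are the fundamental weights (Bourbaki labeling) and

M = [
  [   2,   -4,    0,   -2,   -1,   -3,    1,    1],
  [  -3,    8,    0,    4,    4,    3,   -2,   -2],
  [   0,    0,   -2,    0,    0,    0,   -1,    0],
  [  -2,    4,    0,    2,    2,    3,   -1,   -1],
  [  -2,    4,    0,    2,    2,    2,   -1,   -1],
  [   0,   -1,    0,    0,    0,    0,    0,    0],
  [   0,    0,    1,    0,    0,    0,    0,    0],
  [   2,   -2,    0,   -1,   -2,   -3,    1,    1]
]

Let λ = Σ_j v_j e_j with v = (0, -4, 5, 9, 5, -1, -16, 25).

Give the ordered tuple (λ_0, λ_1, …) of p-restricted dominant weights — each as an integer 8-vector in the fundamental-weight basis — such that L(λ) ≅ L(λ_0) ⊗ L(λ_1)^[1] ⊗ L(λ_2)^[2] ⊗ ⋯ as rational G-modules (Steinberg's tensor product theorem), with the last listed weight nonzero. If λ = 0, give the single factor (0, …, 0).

((5, 3, 6, 0, 1, 4, 5, 1),)

Converting to the ω-basis (c_i = row i of M dotted with v = (0, -4, 5, 9, 5, -1, -16, 25)):
  c_1 = 2·0 + (-4)·(-4) + 0·5 + (-2)·(9) + (-1)·(5) + (-3)·(-1) + (1)·(-16) + 1·25 = 5
  c_2 = (-3)·(0) + (8)·(-4) + 0·5 + 4·9 + 4·5 + (3)·(-1) + (-2)·(-16) + (-2)·(25) = 3
  c_3 = 0·0 + (0)·(-4) + (-2)·(5) + 0·9 + 0·5 + (0)·(-1) + (-1)·(-16) + 0·25 = 6
  c_4 = (-2)·(0) + (4)·(-4) + 0·5 + 2·9 + 2·5 + (3)·(-1) + (-1)·(-16) + (-1)·(25) = 0
  c_5 = (-2)·(0) + (4)·(-4) + 0·5 + 2·9 + 2·5 + (2)·(-1) + (-1)·(-16) + (-1)·(25) = 1
  c_6 = 0·0 + (-1)·(-4) + 0·5 + 0·9 + 0·5 + (0)·(-1) + (0)·(-16) + 0·25 = 4
  c_7 = 0·0 + (0)·(-4) + 1·5 + 0·9 + 0·5 + (0)·(-1) + (0)·(-16) + 0·25 = 5
  c_8 = 2·0 + (-2)·(-4) + 0·5 + (-1)·(9) + (-2)·(5) + (-3)·(-1) + (1)·(-16) + 1·25 = 1
Base-7 expansion of each c_i:
  c_1 = 5 = 5·7^0
  c_2 = 3 = 3·7^0
  c_3 = 6 = 6·7^0
  c_4 = 0
  c_5 = 1 = 1·7^0
  c_6 = 4 = 4·7^0
  c_7 = 5 = 5·7^0
  c_8 = 1 = 1·7^0
p-restricted factor λ_0 = (5, 3, 6, 0, 1, 4, 5, 1)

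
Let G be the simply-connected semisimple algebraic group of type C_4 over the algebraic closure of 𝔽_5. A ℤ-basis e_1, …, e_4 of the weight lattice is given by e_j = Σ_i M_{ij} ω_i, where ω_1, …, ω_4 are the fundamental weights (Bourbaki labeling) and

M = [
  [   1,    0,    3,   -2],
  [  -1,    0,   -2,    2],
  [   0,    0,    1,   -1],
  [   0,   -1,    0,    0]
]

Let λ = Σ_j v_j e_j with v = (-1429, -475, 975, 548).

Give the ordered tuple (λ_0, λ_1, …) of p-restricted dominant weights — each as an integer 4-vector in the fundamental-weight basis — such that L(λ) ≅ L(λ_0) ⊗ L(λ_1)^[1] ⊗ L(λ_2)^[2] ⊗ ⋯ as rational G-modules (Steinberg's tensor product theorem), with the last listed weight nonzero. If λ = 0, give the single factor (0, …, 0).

((0, 0, 2, 0), (0, 0, 0, 0), (1, 3, 2, 4), (3, 4, 3, 3))

Change of basis e → ω: c = M·v where v = (-1429, -475, 975, 548):
  c_1 = (1)·(-1429) + (0)·(-475) + (3)·(975) + (-2)·(548) = 400
  c_2 = (-1)·(-1429) + (0)·(-475) + (-2)·(975) + (2)·(548) = 575
  c_3 = (0)·(-1429) + (0)·(-475) + (1)·(975) + (-1)·(548) = 427
  c_4 = (0)·(-1429) + (-1)·(-475) + (0)·(975) + (0)·(548) = 475
Writing each c_i in base p = 5:
  c_1 = 400 = 0·5^0 + 0·5^1 + 1·5^2 + 3·5^3
  c_2 = 575 = 0·5^0 + 0·5^1 + 3·5^2 + 4·5^3
  c_3 = 427 = 2·5^0 + 0·5^1 + 2·5^2 + 3·5^3
  c_4 = 475 = 0·5^0 + 0·5^1 + 4·5^2 + 3·5^3
Factor λ_0 = (0, 0, 2, 0)
Factor λ_1 = (0, 0, 0, 0)
Factor λ_2 = (1, 3, 2, 4)
Factor λ_3 = (3, 4, 3, 3)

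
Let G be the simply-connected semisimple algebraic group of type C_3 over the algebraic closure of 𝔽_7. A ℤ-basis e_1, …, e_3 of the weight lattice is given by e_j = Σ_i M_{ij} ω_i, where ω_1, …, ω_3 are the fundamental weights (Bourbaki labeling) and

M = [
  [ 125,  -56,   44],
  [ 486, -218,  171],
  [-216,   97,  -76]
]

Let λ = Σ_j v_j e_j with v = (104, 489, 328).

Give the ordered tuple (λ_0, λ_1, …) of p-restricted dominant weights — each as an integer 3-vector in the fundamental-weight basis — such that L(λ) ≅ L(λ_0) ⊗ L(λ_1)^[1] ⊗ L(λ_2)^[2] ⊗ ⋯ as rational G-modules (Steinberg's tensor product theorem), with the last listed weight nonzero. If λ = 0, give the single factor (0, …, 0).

((6, 2, 6), (6, 4, 5))

Change of basis e → ω: c = M·v where v = (104, 489, 328):
  c_1 = (125)·(104) + (-56)·(489) + (44)·(328) = 48
  c_2 = (486)·(104) + (-218)·(489) + (171)·(328) = 30
  c_3 = (-216)·(104) + (97)·(489) + (-76)·(328) = 41
Base-7 expansion of each c_i:
  c_1 = 48 = 6·7^0 + 6·7^1
  c_2 = 30 = 2·7^0 + 4·7^1
  c_3 = 41 = 6·7^0 + 5·7^1
p-restricted factor λ_0 = (6, 2, 6)
p-restricted factor λ_1 = (6, 4, 5)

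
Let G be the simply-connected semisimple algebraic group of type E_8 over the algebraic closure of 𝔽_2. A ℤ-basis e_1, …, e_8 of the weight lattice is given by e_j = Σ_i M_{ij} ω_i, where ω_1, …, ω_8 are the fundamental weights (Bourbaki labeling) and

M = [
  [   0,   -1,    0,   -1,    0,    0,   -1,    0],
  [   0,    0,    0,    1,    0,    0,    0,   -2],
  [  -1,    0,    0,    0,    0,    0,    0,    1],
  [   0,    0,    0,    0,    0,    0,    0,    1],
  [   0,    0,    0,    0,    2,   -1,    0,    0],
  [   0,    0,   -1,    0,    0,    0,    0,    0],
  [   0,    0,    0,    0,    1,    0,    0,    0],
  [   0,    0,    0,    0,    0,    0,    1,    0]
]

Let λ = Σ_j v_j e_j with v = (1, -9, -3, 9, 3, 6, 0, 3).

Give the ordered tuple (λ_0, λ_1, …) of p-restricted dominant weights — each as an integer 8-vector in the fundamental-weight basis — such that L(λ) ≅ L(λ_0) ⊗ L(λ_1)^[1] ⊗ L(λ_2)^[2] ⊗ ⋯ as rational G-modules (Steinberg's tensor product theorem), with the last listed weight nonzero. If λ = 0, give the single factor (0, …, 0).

Compute c_i = Σ_j M_{ij} v_j with v = (1, -9, -3, 9, 3, 6, 0, 3):
  c_1 = 0·1 + (-1)·(-9) + (0)·(-3) + (-1)·(9) + 0·3 + 0·6 + (-1)·(0) + 0·3 = 0
  c_2 = 0·1 + (0)·(-9) + (0)·(-3) + 1·9 + 0·3 + 0·6 + 0·0 + (-2)·(3) = 3
  c_3 = (-1)·(1) + (0)·(-9) + (0)·(-3) + 0·9 + 0·3 + 0·6 + 0·0 + 1·3 = 2
  c_4 = 0·1 + (0)·(-9) + (0)·(-3) + 0·9 + 0·3 + 0·6 + 0·0 + 1·3 = 3
  c_5 = 0·1 + (0)·(-9) + (0)·(-3) + 0·9 + 2·3 + (-1)·(6) + 0·0 + 0·3 = 0
  c_6 = 0·1 + (0)·(-9) + (-1)·(-3) + 0·9 + 0·3 + 0·6 + 0·0 + 0·3 = 3
  c_7 = 0·1 + (0)·(-9) + (0)·(-3) + 0·9 + 1·3 + 0·6 + 0·0 + 0·3 = 3
  c_8 = 0·1 + (0)·(-9) + (0)·(-3) + 0·9 + 0·3 + 0·6 + 1·0 + 0·3 = 0
Writing each c_i in base p = 2:
  c_1 = 0
  c_2 = 3 = 1·2^0 + 1·2^1
  c_3 = 2 = 0·2^0 + 1·2^1
  c_4 = 3 = 1·2^0 + 1·2^1
  c_5 = 0
  c_6 = 3 = 1·2^0 + 1·2^1
  c_7 = 3 = 1·2^0 + 1·2^1
  c_8 = 0
λ_0 = (0, 1, 0, 1, 0, 1, 1, 0)
λ_1 = (0, 1, 1, 1, 0, 1, 1, 0)

((0, 1, 0, 1, 0, 1, 1, 0), (0, 1, 1, 1, 0, 1, 1, 0))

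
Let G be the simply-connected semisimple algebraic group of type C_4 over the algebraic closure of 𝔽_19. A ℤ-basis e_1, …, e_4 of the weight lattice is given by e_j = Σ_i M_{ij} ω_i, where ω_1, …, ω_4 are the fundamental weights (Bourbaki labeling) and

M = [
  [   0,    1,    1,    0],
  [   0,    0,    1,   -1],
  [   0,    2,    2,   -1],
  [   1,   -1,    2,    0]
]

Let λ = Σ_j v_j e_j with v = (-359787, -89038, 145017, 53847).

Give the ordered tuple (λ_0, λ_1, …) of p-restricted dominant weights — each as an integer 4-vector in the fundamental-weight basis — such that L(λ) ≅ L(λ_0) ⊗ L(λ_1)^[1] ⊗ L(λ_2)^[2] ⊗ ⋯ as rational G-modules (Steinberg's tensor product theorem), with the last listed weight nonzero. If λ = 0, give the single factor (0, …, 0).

((5, 8, 9, 0), (1, 10, 18, 8), (3, 5, 8, 15), (8, 13, 8, 2))

Change of basis e → ω: c = M·v where v = (-359787, -89038, 145017, 53847):
  c_1 = (0)·(-359787) + (1)·(-89038) + 1·145017 + 0·53847 = 55979
  c_2 = (0)·(-359787) + (0)·(-89038) + 1·145017 + (-1)·(53847) = 91170
  c_3 = (0)·(-359787) + (2)·(-89038) + 2·145017 + (-1)·(53847) = 58111
  c_4 = (1)·(-359787) + (-1)·(-89038) + 2·145017 + 0·53847 = 19285
p = 19; digits c_i = Σ_j d_{ij}·19^j, 0 ≤ d_{ij} < 19:
  c_1 = 55979 = 5·19^0 + 1·19^1 + 3·19^2 + 8·19^3
  c_2 = 91170 = 8·19^0 + 10·19^1 + 5·19^2 + 13·19^3
  c_3 = 58111 = 9·19^0 + 18·19^1 + 8·19^2 + 8·19^3
  c_4 = 19285 = 0·19^0 + 8·19^1 + 15·19^2 + 2·19^3
λ_0 = (5, 8, 9, 0)
λ_1 = (1, 10, 18, 8)
λ_2 = (3, 5, 8, 15)
λ_3 = (8, 13, 8, 2)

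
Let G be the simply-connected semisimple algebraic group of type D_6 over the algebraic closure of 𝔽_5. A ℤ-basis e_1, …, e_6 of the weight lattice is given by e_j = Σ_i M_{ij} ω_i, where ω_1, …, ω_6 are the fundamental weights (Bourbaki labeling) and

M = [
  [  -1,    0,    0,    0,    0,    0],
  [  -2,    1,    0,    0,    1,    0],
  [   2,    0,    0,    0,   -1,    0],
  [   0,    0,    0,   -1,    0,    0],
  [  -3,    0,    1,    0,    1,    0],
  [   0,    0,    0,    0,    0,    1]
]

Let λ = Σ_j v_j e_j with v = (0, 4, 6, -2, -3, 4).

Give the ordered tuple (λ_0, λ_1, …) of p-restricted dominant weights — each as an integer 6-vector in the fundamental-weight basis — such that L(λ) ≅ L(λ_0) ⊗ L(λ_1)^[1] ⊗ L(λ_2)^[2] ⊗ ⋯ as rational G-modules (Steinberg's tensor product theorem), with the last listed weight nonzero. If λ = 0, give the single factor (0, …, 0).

Compute c_i = Σ_j M_{ij} v_j with v = (0, 4, 6, -2, -3, 4):
  c_1 = -1*0 + 0*4 + 0*6 + 0*-2 + 0*-3 + 0*4 = 0
  c_2 = -2*0 + 1*4 + 0*6 + 0*-2 + 1*-3 + 0*4 = 1
  c_3 = 2*0 + 0*4 + 0*6 + 0*-2 + -1*-3 + 0*4 = 3
  c_4 = 0*0 + 0*4 + 0*6 + -1*-2 + 0*-3 + 0*4 = 2
  c_5 = -3*0 + 0*4 + 1*6 + 0*-2 + 1*-3 + 0*4 = 3
  c_6 = 0*0 + 0*4 + 0*6 + 0*-2 + 0*-3 + 1*4 = 4
p = 5; digits c_i = Σ_j d_{ij}·5^j, 0 ≤ d_{ij} < 5:
  c_1 = 0
  c_2 = 1 = 1·5^0
  c_3 = 3 = 3·5^0
  c_4 = 2 = 2·5^0
  c_5 = 3 = 3·5^0
  c_6 = 4 = 4·5^0
p-restricted factor λ_0 = (0, 1, 3, 2, 3, 4)

((0, 1, 3, 2, 3, 4),)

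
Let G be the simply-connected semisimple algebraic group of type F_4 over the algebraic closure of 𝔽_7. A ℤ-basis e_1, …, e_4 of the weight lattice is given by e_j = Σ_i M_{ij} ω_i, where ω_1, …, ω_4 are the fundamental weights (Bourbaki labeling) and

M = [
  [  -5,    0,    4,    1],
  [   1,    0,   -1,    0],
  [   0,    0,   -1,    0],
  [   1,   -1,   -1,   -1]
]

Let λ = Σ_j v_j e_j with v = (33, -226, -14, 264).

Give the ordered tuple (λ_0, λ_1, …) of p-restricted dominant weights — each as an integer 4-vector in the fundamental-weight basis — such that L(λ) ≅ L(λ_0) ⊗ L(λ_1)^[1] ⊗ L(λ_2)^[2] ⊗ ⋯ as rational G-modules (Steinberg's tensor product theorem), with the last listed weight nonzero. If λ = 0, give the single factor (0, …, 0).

Converting to the ω-basis (c_i = row i of M dotted with v = (33, -226, -14, 264)):
  c_1 = (-5)·(33) + (0)·(-226) + (4)·(-14) + (1)·(264) = 43
  c_2 = (1)·(33) + (0)·(-226) + (-1)·(-14) + (0)·(264) = 47
  c_3 = (0)·(33) + (0)·(-226) + (-1)·(-14) + (0)·(264) = 14
  c_4 = (1)·(33) + (-1)·(-226) + (-1)·(-14) + (-1)·(264) = 9
Writing each c_i in base p = 7:
  c_1 = 43 = 1·7^0 + 6·7^1
  c_2 = 47 = 5·7^0 + 6·7^1
  c_3 = 14 = 0·7^0 + 2·7^1
  c_4 = 9 = 2·7^0 + 1·7^1
Factor λ_0 = (1, 5, 0, 2)
Factor λ_1 = (6, 6, 2, 1)

((1, 5, 0, 2), (6, 6, 2, 1))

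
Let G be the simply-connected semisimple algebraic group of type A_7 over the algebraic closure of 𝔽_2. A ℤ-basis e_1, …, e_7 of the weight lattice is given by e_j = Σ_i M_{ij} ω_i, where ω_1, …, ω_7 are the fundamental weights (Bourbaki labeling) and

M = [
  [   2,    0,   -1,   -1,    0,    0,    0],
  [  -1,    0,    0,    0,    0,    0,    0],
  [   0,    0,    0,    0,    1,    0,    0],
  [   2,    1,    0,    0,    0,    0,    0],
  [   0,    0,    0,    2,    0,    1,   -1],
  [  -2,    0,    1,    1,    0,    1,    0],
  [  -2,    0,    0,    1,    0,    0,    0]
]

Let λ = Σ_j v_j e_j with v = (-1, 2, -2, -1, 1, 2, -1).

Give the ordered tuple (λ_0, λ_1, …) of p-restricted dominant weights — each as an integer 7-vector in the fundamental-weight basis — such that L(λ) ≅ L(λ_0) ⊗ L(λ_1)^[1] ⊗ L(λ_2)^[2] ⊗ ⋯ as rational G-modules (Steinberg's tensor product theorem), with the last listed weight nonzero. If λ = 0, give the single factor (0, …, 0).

ω-coordinates c = M·v, v = (-1, 2, -2, -1, 1, 2, -1):
  c_1 = (2)·(-1) + (0)·(2) + (-1)·(-2) + (-1)·(-1) + (0)·(1) + (0)·(2) + (0)·(-1) = 1
  c_2 = (-1)·(-1) + (0)·(2) + (0)·(-2) + (0)·(-1) + (0)·(1) + (0)·(2) + (0)·(-1) = 1
  c_3 = (0)·(-1) + (0)·(2) + (0)·(-2) + (0)·(-1) + (1)·(1) + (0)·(2) + (0)·(-1) = 1
  c_4 = (2)·(-1) + (1)·(2) + (0)·(-2) + (0)·(-1) + (0)·(1) + (0)·(2) + (0)·(-1) = 0
  c_5 = (0)·(-1) + (0)·(2) + (0)·(-2) + (2)·(-1) + (0)·(1) + (1)·(2) + (-1)·(-1) = 1
  c_6 = (-2)·(-1) + (0)·(2) + (1)·(-2) + (1)·(-1) + (0)·(1) + (1)·(2) + (0)·(-1) = 1
  c_7 = (-2)·(-1) + (0)·(2) + (0)·(-2) + (1)·(-1) + (0)·(1) + (0)·(2) + (0)·(-1) = 1
Writing each c_i in base p = 2:
  c_1 = 1 = 1·2^0
  c_2 = 1 = 1·2^0
  c_3 = 1 = 1·2^0
  c_4 = 0
  c_5 = 1 = 1·2^0
  c_6 = 1 = 1·2^0
  c_7 = 1 = 1·2^0
λ_0 = (1, 1, 1, 0, 1, 1, 1)

((1, 1, 1, 0, 1, 1, 1),)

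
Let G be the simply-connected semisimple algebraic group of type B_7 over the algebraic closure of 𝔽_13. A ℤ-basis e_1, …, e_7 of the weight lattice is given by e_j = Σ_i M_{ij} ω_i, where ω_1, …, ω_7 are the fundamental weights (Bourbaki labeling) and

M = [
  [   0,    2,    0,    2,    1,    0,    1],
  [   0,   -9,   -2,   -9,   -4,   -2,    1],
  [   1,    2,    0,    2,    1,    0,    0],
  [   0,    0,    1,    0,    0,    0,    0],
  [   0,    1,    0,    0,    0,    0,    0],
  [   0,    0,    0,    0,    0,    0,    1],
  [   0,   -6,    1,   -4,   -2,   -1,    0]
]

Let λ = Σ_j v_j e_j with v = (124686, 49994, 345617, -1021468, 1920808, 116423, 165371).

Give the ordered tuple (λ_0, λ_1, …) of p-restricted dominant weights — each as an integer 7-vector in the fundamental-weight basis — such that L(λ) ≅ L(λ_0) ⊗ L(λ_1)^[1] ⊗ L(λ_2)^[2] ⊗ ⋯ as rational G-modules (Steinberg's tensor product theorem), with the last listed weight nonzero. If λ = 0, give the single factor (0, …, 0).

((10, 11, 2, 12, 9, 11, 1), (6, 12, 10, 0, 10, 6, 7), (2, 1, 8, 4, 9, 3, 12), (0, 7, 7, 1, 9, 10, 0), (5, 10, 3, 12, 1, 5, 6))

ω-coordinates c = M·v, v = (124686, 49994, 345617, -1021468, 1920808, 116423, 165371):
  c_1 = 0·124686 + 2·49994 + 0·345617 + (2)·(-1021468) + 1·1920808 + 0·116423 + 1·165371 = 143231
  c_2 = 0·124686 + (-9)·(49994) + (-2)·(345617) + (-9)·(-1021468) + (-4)·(1920808) + (-2)·(116423) + 1·165371 = 301325
  c_3 = 1·124686 + 2·49994 + 0·345617 + (2)·(-1021468) + 1·1920808 + 0·116423 + 0·165371 = 102546
  c_4 = 0·124686 + 0·49994 + 1·345617 + (0)·(-1021468) + 0·1920808 + 0·116423 + 0·165371 = 345617
  c_5 = 0·124686 + 1·49994 + 0·345617 + (0)·(-1021468) + 0·1920808 + 0·116423 + 0·165371 = 49994
  c_6 = 0·124686 + 0·49994 + 0·345617 + (0)·(-1021468) + 0·1920808 + 0·116423 + 1·165371 = 165371
  c_7 = 0·124686 + (-6)·(49994) + 1·345617 + (-4)·(-1021468) + (-2)·(1920808) + (-1)·(116423) + 0·165371 = 173486
Writing each c_i in base p = 13:
  c_1 = 143231 = 10·13^0 + 6·13^1 + 2·13^2 + 0·13^3 + 5·13^4
  c_2 = 301325 = 11·13^0 + 12·13^1 + 1·13^2 + 7·13^3 + 10·13^4
  c_3 = 102546 = 2·13^0 + 10·13^1 + 8·13^2 + 7·13^3 + 3·13^4
  c_4 = 345617 = 12·13^0 + 0·13^1 + 4·13^2 + 1·13^3 + 12·13^4
  c_5 = 49994 = 9·13^0 + 10·13^1 + 9·13^2 + 9·13^3 + 1·13^4
  c_6 = 165371 = 11·13^0 + 6·13^1 + 3·13^2 + 10·13^3 + 5·13^4
  c_7 = 173486 = 1·13^0 + 7·13^1 + 12·13^2 + 0·13^3 + 6·13^4
Factor λ_0 = (10, 11, 2, 12, 9, 11, 1)
Factor λ_1 = (6, 12, 10, 0, 10, 6, 7)
Factor λ_2 = (2, 1, 8, 4, 9, 3, 12)
Factor λ_3 = (0, 7, 7, 1, 9, 10, 0)
Factor λ_4 = (5, 10, 3, 12, 1, 5, 6)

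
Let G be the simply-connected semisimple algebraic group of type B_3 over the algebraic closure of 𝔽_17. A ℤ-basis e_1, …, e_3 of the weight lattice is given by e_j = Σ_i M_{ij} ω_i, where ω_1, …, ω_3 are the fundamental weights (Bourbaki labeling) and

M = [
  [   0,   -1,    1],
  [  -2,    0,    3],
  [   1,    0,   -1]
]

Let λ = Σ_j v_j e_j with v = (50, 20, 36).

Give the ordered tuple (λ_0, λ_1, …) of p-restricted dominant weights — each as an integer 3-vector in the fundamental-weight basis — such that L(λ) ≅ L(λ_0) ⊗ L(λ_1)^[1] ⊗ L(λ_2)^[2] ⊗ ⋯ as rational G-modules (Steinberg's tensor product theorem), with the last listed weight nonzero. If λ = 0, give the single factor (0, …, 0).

((16, 8, 14),)

In the fundamental-weight basis, λ has coordinates c = M·v (v = (50, 20, 36)):
  c_1 = (0)·(50) + (-1)·(20) + (1)·(36) = 16
  c_2 = (-2)·(50) + (0)·(20) + (3)·(36) = 8
  c_3 = (1)·(50) + (0)·(20) + (-1)·(36) = 14
Writing each c_i in base p = 17:
  c_1 = 16 = 16·17^0
  c_2 = 8 = 8·17^0
  c_3 = 14 = 14·17^0
Factor λ_0 = (16, 8, 14)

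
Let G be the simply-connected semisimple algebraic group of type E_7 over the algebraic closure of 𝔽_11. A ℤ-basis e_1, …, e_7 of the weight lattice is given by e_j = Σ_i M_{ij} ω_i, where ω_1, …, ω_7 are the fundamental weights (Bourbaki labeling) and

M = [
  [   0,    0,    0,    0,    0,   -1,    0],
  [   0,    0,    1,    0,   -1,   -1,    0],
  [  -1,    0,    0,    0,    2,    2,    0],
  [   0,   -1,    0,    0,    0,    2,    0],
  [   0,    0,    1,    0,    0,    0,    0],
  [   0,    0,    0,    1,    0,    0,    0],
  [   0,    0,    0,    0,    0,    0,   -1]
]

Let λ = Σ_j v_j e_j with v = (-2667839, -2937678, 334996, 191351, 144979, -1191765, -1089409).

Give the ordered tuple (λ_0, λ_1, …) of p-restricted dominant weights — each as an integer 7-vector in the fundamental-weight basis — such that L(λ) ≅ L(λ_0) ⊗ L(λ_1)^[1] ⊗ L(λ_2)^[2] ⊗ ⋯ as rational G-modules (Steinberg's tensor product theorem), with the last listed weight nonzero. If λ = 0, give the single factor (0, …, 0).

((3, 6, 1, 1, 2, 6, 2), (3, 7, 0, 8, 6, 4, 4), (4, 1, 5, 3, 7, 8, 5), (4, 4, 2, 9, 9, 0, 4), (4, 6, 6, 4, 0, 2, 8), (7, 8, 3, 3, 2, 1, 6))

Compute c_i = Σ_j M_{ij} v_j with v = (-2667839, -2937678, 334996, 191351, 144979, -1191765, -1089409):
  c_1 = 0*-2667839 + 0*-2937678 + 0*334996 + 0*191351 + 0*144979 + -1*-1191765 + 0*-1089409 = 1191765
  c_2 = 0*-2667839 + 0*-2937678 + 1*334996 + 0*191351 + -1*144979 + -1*-1191765 + 0*-1089409 = 1381782
  c_3 = -1*-2667839 + 0*-2937678 + 0*334996 + 0*191351 + 2*144979 + 2*-1191765 + 0*-1089409 = 574267
  c_4 = 0*-2667839 + -1*-2937678 + 0*334996 + 0*191351 + 0*144979 + 2*-1191765 + 0*-1089409 = 554148
  c_5 = 0*-2667839 + 0*-2937678 + 1*334996 + 0*191351 + 0*144979 + 0*-1191765 + 0*-1089409 = 334996
  c_6 = 0*-2667839 + 0*-2937678 + 0*334996 + 1*191351 + 0*144979 + 0*-1191765 + 0*-1089409 = 191351
  c_7 = 0*-2667839 + 0*-2937678 + 0*334996 + 0*191351 + 0*144979 + 0*-1191765 + -1*-1089409 = 1089409
Writing each c_i in base p = 11:
  c_1 = 1191765 = 3·11^0 + 3·11^1 + 4·11^2 + 4·11^3 + 4·11^4 + 7·11^5
  c_2 = 1381782 = 6·11^0 + 7·11^1 + 1·11^2 + 4·11^3 + 6·11^4 + 8·11^5
  c_3 = 574267 = 1·11^0 + 0·11^1 + 5·11^2 + 2·11^3 + 6·11^4 + 3·11^5
  c_4 = 554148 = 1·11^0 + 8·11^1 + 3·11^2 + 9·11^3 + 4·11^4 + 3·11^5
  c_5 = 334996 = 2·11^0 + 6·11^1 + 7·11^2 + 9·11^3 + 0·11^4 + 2·11^5
  c_6 = 191351 = 6·11^0 + 4·11^1 + 8·11^2 + 0·11^3 + 2·11^4 + 1·11^5
  c_7 = 1089409 = 2·11^0 + 4·11^1 + 5·11^2 + 4·11^3 + 8·11^4 + 6·11^5
Factor λ_0 = (3, 6, 1, 1, 2, 6, 2)
Factor λ_1 = (3, 7, 0, 8, 6, 4, 4)
Factor λ_2 = (4, 1, 5, 3, 7, 8, 5)
Factor λ_3 = (4, 4, 2, 9, 9, 0, 4)
Factor λ_4 = (4, 6, 6, 4, 0, 2, 8)
Factor λ_5 = (7, 8, 3, 3, 2, 1, 6)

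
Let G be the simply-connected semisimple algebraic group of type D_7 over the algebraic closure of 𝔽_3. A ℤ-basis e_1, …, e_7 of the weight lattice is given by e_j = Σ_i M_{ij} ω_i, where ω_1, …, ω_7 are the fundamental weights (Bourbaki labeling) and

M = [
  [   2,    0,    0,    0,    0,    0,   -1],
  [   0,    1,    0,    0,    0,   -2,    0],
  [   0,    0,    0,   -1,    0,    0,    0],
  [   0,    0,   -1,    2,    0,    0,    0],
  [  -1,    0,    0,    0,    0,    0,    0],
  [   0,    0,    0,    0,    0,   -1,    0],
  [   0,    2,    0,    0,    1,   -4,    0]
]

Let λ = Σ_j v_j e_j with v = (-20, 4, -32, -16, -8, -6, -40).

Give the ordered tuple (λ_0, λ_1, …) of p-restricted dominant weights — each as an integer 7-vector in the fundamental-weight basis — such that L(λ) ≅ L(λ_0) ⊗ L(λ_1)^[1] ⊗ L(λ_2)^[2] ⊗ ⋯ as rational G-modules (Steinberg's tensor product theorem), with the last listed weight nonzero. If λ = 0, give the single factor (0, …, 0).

Change of basis e → ω: c = M·v where v = (-20, 4, -32, -16, -8, -6, -40):
  c_1 = 2*-20 + 0*4 + 0*-32 + 0*-16 + 0*-8 + 0*-6 + -1*-40 = 0
  c_2 = 0*-20 + 1*4 + 0*-32 + 0*-16 + 0*-8 + -2*-6 + 0*-40 = 16
  c_3 = 0*-20 + 0*4 + 0*-32 + -1*-16 + 0*-8 + 0*-6 + 0*-40 = 16
  c_4 = 0*-20 + 0*4 + -1*-32 + 2*-16 + 0*-8 + 0*-6 + 0*-40 = 0
  c_5 = -1*-20 + 0*4 + 0*-32 + 0*-16 + 0*-8 + 0*-6 + 0*-40 = 20
  c_6 = 0*-20 + 0*4 + 0*-32 + 0*-16 + 0*-8 + -1*-6 + 0*-40 = 6
  c_7 = 0*-20 + 2*4 + 0*-32 + 0*-16 + 1*-8 + -4*-6 + 0*-40 = 24
Base-3 expansion of each c_i:
  c_1 = 0
  c_2 = 16 = 1·3^0 + 2·3^1 + 1·3^2
  c_3 = 16 = 1·3^0 + 2·3^1 + 1·3^2
  c_4 = 0
  c_5 = 20 = 2·3^0 + 0·3^1 + 2·3^2
  c_6 = 6 = 0·3^0 + 2·3^1
  c_7 = 24 = 0·3^0 + 2·3^1 + 2·3^2
λ_0 = (0, 1, 1, 0, 2, 0, 0)
λ_1 = (0, 2, 2, 0, 0, 2, 2)
λ_2 = (0, 1, 1, 0, 2, 0, 2)

((0, 1, 1, 0, 2, 0, 0), (0, 2, 2, 0, 0, 2, 2), (0, 1, 1, 0, 2, 0, 2))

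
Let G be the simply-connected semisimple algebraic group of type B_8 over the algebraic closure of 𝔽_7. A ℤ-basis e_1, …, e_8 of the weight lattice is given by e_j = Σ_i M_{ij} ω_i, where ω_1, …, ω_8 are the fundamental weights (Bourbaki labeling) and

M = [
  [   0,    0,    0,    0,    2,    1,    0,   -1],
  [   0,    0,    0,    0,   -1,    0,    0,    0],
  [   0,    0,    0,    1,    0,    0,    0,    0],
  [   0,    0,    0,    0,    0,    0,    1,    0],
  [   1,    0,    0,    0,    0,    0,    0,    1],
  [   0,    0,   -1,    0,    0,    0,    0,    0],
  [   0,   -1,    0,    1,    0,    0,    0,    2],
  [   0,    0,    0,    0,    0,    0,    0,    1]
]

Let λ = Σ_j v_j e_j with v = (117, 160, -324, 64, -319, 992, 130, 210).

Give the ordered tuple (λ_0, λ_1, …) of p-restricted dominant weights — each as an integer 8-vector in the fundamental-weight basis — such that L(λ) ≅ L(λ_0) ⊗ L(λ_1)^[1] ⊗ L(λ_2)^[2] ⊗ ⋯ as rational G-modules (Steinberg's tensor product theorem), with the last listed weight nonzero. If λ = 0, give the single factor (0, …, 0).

In the fundamental-weight basis, λ has coordinates c = M·v (v = (117, 160, -324, 64, -319, 992, 130, 210)):
  c_1 = (0)·(117) + (0)·(160) + (0)·(-324) + (0)·(64) + (2)·(-319) + (1)·(992) + (0)·(130) + (-1)·(210) = 144
  c_2 = (0)·(117) + (0)·(160) + (0)·(-324) + (0)·(64) + (-1)·(-319) + (0)·(992) + (0)·(130) + (0)·(210) = 319
  c_3 = (0)·(117) + (0)·(160) + (0)·(-324) + (1)·(64) + (0)·(-319) + (0)·(992) + (0)·(130) + (0)·(210) = 64
  c_4 = (0)·(117) + (0)·(160) + (0)·(-324) + (0)·(64) + (0)·(-319) + (0)·(992) + (1)·(130) + (0)·(210) = 130
  c_5 = (1)·(117) + (0)·(160) + (0)·(-324) + (0)·(64) + (0)·(-319) + (0)·(992) + (0)·(130) + (1)·(210) = 327
  c_6 = (0)·(117) + (0)·(160) + (-1)·(-324) + (0)·(64) + (0)·(-319) + (0)·(992) + (0)·(130) + (0)·(210) = 324
  c_7 = (0)·(117) + (-1)·(160) + (0)·(-324) + (1)·(64) + (0)·(-319) + (0)·(992) + (0)·(130) + (2)·(210) = 324
  c_8 = (0)·(117) + (0)·(160) + (0)·(-324) + (0)·(64) + (0)·(-319) + (0)·(992) + (0)·(130) + (1)·(210) = 210
Expand coordinatewise in base 7:
  c_1 = 144 = 4·7^0 + 6·7^1 + 2·7^2
  c_2 = 319 = 4·7^0 + 3·7^1 + 6·7^2
  c_3 = 64 = 1·7^0 + 2·7^1 + 1·7^2
  c_4 = 130 = 4·7^0 + 4·7^1 + 2·7^2
  c_5 = 327 = 5·7^0 + 4·7^1 + 6·7^2
  c_6 = 324 = 2·7^0 + 4·7^1 + 6·7^2
  c_7 = 324 = 2·7^0 + 4·7^1 + 6·7^2
  c_8 = 210 = 0·7^0 + 2·7^1 + 4·7^2
p-restricted factor λ_0 = (4, 4, 1, 4, 5, 2, 2, 0)
p-restricted factor λ_1 = (6, 3, 2, 4, 4, 4, 4, 2)
p-restricted factor λ_2 = (2, 6, 1, 2, 6, 6, 6, 4)

((4, 4, 1, 4, 5, 2, 2, 0), (6, 3, 2, 4, 4, 4, 4, 2), (2, 6, 1, 2, 6, 6, 6, 4))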